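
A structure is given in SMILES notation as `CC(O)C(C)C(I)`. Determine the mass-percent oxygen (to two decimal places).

Atom tally by fragment:
  CH3 → C:1 H:3
  CH(OH) → C:1 H:2 O:1
  CH(CH3) → C:2 H:4
  CH2I → C:1 H:2 I:1
Element totals:
  C: 5
  H: 11
  I: 1
  O: 1
Molecular formula: C5H11IO.
Molar mass = 214.046 g/mol.
Mass from O: 1 × 15.999 = 15.999 g/mol.
%O = 15.999 / 214.046 × 100 = 7.47%.

7.47%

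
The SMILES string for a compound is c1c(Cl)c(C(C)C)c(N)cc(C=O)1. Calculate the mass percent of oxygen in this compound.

Atom tally by fragment:
  benzene ring core → C:6 H:6
  (− 4 ring H displaced by substituents)
  + Cl → Cl:1
  + CH(CH3)2 → C:3 H:7
  + NH2 → N:1 H:2
  + CHO → C:1 H:1 O:1
Element totals:
  C: 10
  H: 12
  Cl: 1
  N: 1
  O: 1
Molecular formula: C10H12ClNO.
Molar mass = 197.662 g/mol.
Mass from O: 1 × 15.999 = 15.999 g/mol.
%O = 15.999 / 197.662 × 100 = 8.09%.

8.09%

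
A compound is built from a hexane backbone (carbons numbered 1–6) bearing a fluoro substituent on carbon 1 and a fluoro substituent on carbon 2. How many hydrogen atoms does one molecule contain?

12

Atom tally by fragment:
  FCH2 → C:1 H:2 F:1
  CH(F) → C:1 H:1 F:1
  CH2 → C:1 H:2
  CH2 → C:1 H:2
  CH2 → C:1 H:2
  CH3 → C:1 H:3
Element totals:
  C: 6
  H: 12
  F: 2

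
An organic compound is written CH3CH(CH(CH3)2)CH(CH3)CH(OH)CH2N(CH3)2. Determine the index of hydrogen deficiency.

0

Atom tally by fragment:
  CH3 → C:1 H:3
  CH(CH(CH3)2) → C:4 H:8
  CH(CH3) → C:2 H:4
  CH(OH) → C:1 H:2 O:1
  CH2N(CH3)2 → C:3 H:8 N:1
Element totals:
  C: 11
  H: 25
  N: 1
  O: 1
Molecular formula: C11H25NO.
DoU = (2C + 2 + N − H − X) / 2 = (2·11 + 2 + 1 − 25 − 0) / 2 = 0.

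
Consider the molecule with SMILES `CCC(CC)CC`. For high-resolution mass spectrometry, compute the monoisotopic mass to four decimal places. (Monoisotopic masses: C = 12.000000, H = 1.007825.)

Atom tally by fragment:
  CH3 → C:1 H:3
  CH2 → C:1 H:2
  CH(C2H5) → C:3 H:6
  CH2 → C:1 H:2
  CH3 → C:1 H:3
Element totals:
  C: 7
  H: 16
Molecular formula: C7H16.
  M = 7(12.0) + 16(1.007825)
    = 84.000000 + 16.125200 = 100.125200

100.1252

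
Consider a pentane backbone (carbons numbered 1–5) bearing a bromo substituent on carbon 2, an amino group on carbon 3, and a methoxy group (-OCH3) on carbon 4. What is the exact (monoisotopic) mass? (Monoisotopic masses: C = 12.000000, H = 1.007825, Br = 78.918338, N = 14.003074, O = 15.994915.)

195.0259

Atom tally by fragment:
  CH3 → C:1 H:3
  CH(Br) → C:1 H:1 Br:1
  CH(NH2) → C:1 H:3 N:1
  CH(OCH3) → C:2 H:4 O:1
  CH3 → C:1 H:3
Element totals:
  C: 6
  H: 14
  Br: 1
  N: 1
  O: 1
Molecular formula: C6H14BrNO.
  M = 6(12.0) + 14(1.007825) + 78.918338 + 14.003074 + 15.994915
    = 72.000000 + 14.109550 + 78.918338 + 14.003074 + 15.994915 = 195.025877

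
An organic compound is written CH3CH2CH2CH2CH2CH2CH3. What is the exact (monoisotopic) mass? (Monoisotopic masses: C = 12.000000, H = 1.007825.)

100.1252

Element totals:
  C: 7
  H: 16
Molecular formula: C7H16.
  M = 7(12.0) + 16(1.007825)
    = 84.000000 + 16.125200 = 100.125200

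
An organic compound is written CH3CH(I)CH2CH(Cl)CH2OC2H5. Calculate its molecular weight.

Element totals:
  C: 7
  H: 14
  Cl: 1
  I: 1
  O: 1
Molecular formula: C7H14ClIO.
  M = 7(12.011) + 14(1.008) + 35.45 + 126.904 + 15.999
    = 84.077 + 14.112 + 35.450 + 126.904 + 15.999 = 276.542

276.54 g/mol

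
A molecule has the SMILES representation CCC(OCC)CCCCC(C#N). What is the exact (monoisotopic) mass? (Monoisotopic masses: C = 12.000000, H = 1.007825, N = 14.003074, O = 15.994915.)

183.1623

Atom tally by fragment:
  CH3 → C:1 H:3
  CH2 → C:1 H:2
  CH(OC2H5) → C:3 H:6 O:1
  CH2 → C:1 H:2
  CH2 → C:1 H:2
  CH2 → C:1 H:2
  CH2 → C:1 H:2
  CH2CN → C:2 H:2 N:1
Element totals:
  C: 11
  H: 21
  N: 1
  O: 1
Molecular formula: C11H21NO.
  M = 11(12.0) + 21(1.007825) + 14.003074 + 15.994915
    = 132.000000 + 21.164325 + 14.003074 + 15.994915 = 183.162314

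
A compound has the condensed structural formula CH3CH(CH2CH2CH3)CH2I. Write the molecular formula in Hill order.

C6H13I

Atom tally by fragment:
  CH3 → C:1 H:3
  CH(CH2CH2CH3) → C:4 H:8
  CH2I → C:1 H:2 I:1
Element totals:
  C: 6
  H: 13
  I: 1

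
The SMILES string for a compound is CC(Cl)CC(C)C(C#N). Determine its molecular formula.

Atom tally by fragment:
  CH3 → C:1 H:3
  CH(Cl) → C:1 H:1 Cl:1
  CH2 → C:1 H:2
  CH(CH3) → C:2 H:4
  CH2CN → C:2 H:2 N:1
Element totals:
  C: 7
  H: 12
  Cl: 1
  N: 1

C7H12ClN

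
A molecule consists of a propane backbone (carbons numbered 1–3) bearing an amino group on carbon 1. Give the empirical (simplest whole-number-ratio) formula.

Atom tally by fragment:
  H2NCH2 → C:1 H:4 N:1
  CH2 → C:1 H:2
  CH3 → C:1 H:3
Element totals:
  C: 3
  H: 9
  N: 1
Molecular formula: C3H9N.
gcd of subscripts (3, 9, 1) = 1, so the empirical formula equals the molecular formula.

C3H9N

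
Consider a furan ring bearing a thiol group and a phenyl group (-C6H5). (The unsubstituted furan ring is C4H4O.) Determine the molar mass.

Atom tally by fragment:
  furan ring core → C:4 H:4 O:1
  (− 2 ring H displaced by substituents)
  + SH → S:1 H:1
  + C6H5 → C:6 H:5
Element totals:
  C: 10
  H: 8
  O: 1
  S: 1
Molecular formula: C10H8OS.
  M = 10(12.011) + 8(1.008) + 15.999 + 32.06
    = 120.110 + 8.064 + 15.999 + 32.060 = 176.233

176.23 g/mol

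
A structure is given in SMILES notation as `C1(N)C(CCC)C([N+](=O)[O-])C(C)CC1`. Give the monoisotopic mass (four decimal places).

Atom tally by fragment:
  cyclohexane ring core → C:6 H:12
  (− 4 ring H displaced by substituents)
  + NH2 → N:1 H:2
  + CH2CH2CH3 → C:3 H:7
  + NO2 → N:1 O:2
  + CH3 → C:1 H:3
Element totals:
  C: 10
  H: 20
  N: 2
  O: 2
Molecular formula: C10H20N2O2.
  M = 10(12.0) + 20(1.007825) + 2(14.003074) + 2(15.994915)
    = 120.000000 + 20.156500 + 28.006148 + 31.989830 = 200.152478

200.1525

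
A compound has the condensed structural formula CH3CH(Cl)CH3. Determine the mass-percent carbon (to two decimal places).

45.88%

Element totals:
  C: 3
  H: 7
  Cl: 1
Molecular formula: C3H7Cl.
Molar mass = 78.539 g/mol.
Mass from C: 3 × 12.011 = 36.033 g/mol.
%C = 36.033 / 78.539 × 100 = 45.88%.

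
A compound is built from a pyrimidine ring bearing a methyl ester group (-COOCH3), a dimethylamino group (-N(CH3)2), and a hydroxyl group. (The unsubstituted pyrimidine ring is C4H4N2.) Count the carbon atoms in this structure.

8

Atom tally by fragment:
  pyrimidine ring core → C:4 H:4 N:2
  (− 3 ring H displaced by substituents)
  + COOCH3 → C:2 H:3 O:2
  + N(CH3)2 → N:1 C:2 H:6
  + OH → O:1 H:1
Element totals:
  C: 8
  H: 11
  N: 3
  O: 3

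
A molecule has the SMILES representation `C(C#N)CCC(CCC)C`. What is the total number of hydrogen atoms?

Atom tally by fragment:
  NCCH2 → C:2 H:2 N:1
  CH2 → C:1 H:2
  CH2 → C:1 H:2
  CH(CH2CH2CH3) → C:4 H:8
  CH3 → C:1 H:3
Element totals:
  C: 9
  H: 17
  N: 1

17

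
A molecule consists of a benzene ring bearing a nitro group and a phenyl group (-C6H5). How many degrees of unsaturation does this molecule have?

Atom tally by fragment:
  benzene ring core → C:6 H:6
  (− 2 ring H displaced by substituents)
  + NO2 → N:1 O:2
  + C6H5 → C:6 H:5
Element totals:
  C: 12
  H: 9
  N: 1
  O: 2
Molecular formula: C12H9NO2.
DoU = (2C + 2 + N − H − X) / 2 = (2·12 + 2 + 1 − 9 − 0) / 2 = 9.

9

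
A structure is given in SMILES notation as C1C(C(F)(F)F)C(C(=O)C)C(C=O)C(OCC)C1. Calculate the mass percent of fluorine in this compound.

21.41%

Atom tally by fragment:
  cyclohexane ring core → C:6 H:12
  (− 4 ring H displaced by substituents)
  + CF3 → C:1 F:3
  + COCH3 → C:2 H:3 O:1
  + CHO → C:1 H:1 O:1
  + OC2H5 → C:2 H:5 O:1
Element totals:
  C: 12
  H: 17
  F: 3
  O: 3
Molecular formula: C12H17F3O3.
Molar mass = 266.259 g/mol.
Mass from F: 3 × 18.998 = 56.994 g/mol.
%F = 56.994 / 266.259 × 100 = 21.41%.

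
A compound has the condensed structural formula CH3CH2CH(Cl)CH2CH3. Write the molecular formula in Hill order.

C5H11Cl

Element totals:
  C: 5
  H: 11
  Cl: 1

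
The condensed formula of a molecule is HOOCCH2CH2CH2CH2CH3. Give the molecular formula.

C6H12O2

Atom tally by fragment:
  HOOCCH2 → C:2 H:3 O:2
  CH2 → C:1 H:2
  CH2 → C:1 H:2
  CH2 → C:1 H:2
  CH3 → C:1 H:3
Element totals:
  C: 6
  H: 12
  O: 2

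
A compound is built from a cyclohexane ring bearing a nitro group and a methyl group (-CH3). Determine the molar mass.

143.19 g/mol

Atom tally by fragment:
  cyclohexane ring core → C:6 H:12
  (− 2 ring H displaced by substituents)
  + NO2 → N:1 O:2
  + CH3 → C:1 H:3
Element totals:
  C: 7
  H: 13
  N: 1
  O: 2
Molecular formula: C7H13NO2.
  M = 7(12.011) + 13(1.008) + 14.007 + 2(15.999)
    = 84.077 + 13.104 + 14.007 + 31.998 = 143.186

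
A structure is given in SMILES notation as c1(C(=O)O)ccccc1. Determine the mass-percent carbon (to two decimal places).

Atom tally by fragment:
  benzene ring core → C:6 H:6
  (− 1 ring H displaced by substituents)
  + COOH → C:1 H:1 O:2
Element totals:
  C: 7
  H: 6
  O: 2
Molecular formula: C7H6O2.
Molar mass = 122.123 g/mol.
Mass from C: 7 × 12.011 = 84.077 g/mol.
%C = 84.077 / 122.123 × 100 = 68.85%.

68.85%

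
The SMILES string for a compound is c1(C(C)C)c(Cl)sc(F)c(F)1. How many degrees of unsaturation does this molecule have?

3

Atom tally by fragment:
  thiophene ring core → C:4 H:4 S:1
  (− 4 ring H displaced by substituents)
  + CH(CH3)2 → C:3 H:7
  + Cl → Cl:1
  + F → F:1
  + F → F:1
Element totals:
  C: 7
  H: 7
  Cl: 1
  F: 2
  S: 1
Molecular formula: C7H7ClF2S.
DoU = (2C + 2 + N − H − X) / 2 = (2·7 + 2 + 0 − 7 − 3) / 2 = 3.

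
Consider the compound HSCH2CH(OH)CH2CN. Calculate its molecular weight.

Atom tally by fragment:
  HSCH2 → C:1 H:3 S:1
  CH(OH) → C:1 H:2 O:1
  CH2CN → C:2 H:2 N:1
Element totals:
  C: 4
  H: 7
  N: 1
  O: 1
  S: 1
Molecular formula: C4H7NOS.
  M = 4(12.011) + 7(1.008) + 14.007 + 15.999 + 32.06
    = 48.044 + 7.056 + 14.007 + 15.999 + 32.060 = 117.166

117.17 g/mol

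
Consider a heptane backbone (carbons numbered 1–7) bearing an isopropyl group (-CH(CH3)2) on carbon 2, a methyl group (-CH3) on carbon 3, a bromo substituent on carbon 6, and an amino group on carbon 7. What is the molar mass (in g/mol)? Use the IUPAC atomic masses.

Atom tally by fragment:
  CH3 → C:1 H:3
  CH(CH(CH3)2) → C:4 H:8
  CH(CH3) → C:2 H:4
  CH2 → C:1 H:2
  CH2 → C:1 H:2
  CH(Br) → C:1 H:1 Br:1
  CH2NH2 → C:1 H:4 N:1
Element totals:
  C: 11
  H: 24
  Br: 1
  N: 1
Molecular formula: C11H24BrN.
  M = 11(12.011) + 24(1.008) + 79.904 + 14.007
    = 132.121 + 24.192 + 79.904 + 14.007 = 250.224

250.22 g/mol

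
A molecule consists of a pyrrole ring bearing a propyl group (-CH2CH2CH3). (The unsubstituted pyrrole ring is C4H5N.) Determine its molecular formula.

C7H11N

Atom tally by fragment:
  pyrrole ring core → C:4 H:5 N:1
  (− 1 ring H displaced by substituents)
  + CH2CH2CH3 → C:3 H:7
Element totals:
  C: 7
  H: 11
  N: 1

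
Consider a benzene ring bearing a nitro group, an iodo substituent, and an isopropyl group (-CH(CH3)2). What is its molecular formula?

Atom tally by fragment:
  benzene ring core → C:6 H:6
  (− 3 ring H displaced by substituents)
  + NO2 → N:1 O:2
  + I → I:1
  + CH(CH3)2 → C:3 H:7
Element totals:
  C: 9
  H: 10
  I: 1
  N: 1
  O: 2

C9H10INO2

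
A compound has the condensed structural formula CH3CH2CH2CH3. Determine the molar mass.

58.12 g/mol

Atom tally by fragment:
  CH3 → C:1 H:3
  CH2 → C:1 H:2
  CH2 → C:1 H:2
  CH3 → C:1 H:3
Element totals:
  C: 4
  H: 10
Molecular formula: C4H10.
  M = 4(12.011) + 10(1.008)
    = 48.044 + 10.080 = 58.124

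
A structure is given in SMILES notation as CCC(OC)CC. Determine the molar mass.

Atom tally by fragment:
  CH3 → C:1 H:3
  CH2 → C:1 H:2
  CH(OCH3) → C:2 H:4 O:1
  CH2 → C:1 H:2
  CH3 → C:1 H:3
Element totals:
  C: 6
  H: 14
  O: 1
Molecular formula: C6H14O.
  M = 6(12.011) + 14(1.008) + 15.999
    = 72.066 + 14.112 + 15.999 = 102.177

102.18 g/mol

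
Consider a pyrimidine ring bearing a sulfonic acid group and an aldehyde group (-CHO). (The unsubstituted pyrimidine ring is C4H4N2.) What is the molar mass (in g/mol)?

188.16 g/mol

Atom tally by fragment:
  pyrimidine ring core → C:4 H:4 N:2
  (− 2 ring H displaced by substituents)
  + SO3H → S:1 O:3 H:1
  + CHO → C:1 H:1 O:1
Element totals:
  C: 5
  H: 4
  N: 2
  O: 4
  S: 1
Molecular formula: C5H4N2O4S.
  M = 5(12.011) + 4(1.008) + 2(14.007) + 4(15.999) + 32.06
    = 60.055 + 4.032 + 28.014 + 63.996 + 32.060 = 188.157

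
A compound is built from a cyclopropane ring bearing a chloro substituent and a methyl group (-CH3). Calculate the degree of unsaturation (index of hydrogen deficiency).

Atom tally by fragment:
  cyclopropane ring core → C:3 H:6
  (− 2 ring H displaced by substituents)
  + Cl → Cl:1
  + CH3 → C:1 H:3
Element totals:
  C: 4
  H: 7
  Cl: 1
Molecular formula: C4H7Cl.
DoU = (2C + 2 + N − H − X) / 2 = (2·4 + 2 + 0 − 7 − 1) / 2 = 1.

1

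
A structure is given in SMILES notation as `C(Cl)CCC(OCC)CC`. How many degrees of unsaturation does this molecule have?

Atom tally by fragment:
  ClCH2 → C:1 H:2 Cl:1
  CH2 → C:1 H:2
  CH2 → C:1 H:2
  CH(OC2H5) → C:3 H:6 O:1
  CH2 → C:1 H:2
  CH3 → C:1 H:3
Element totals:
  C: 8
  H: 17
  Cl: 1
  O: 1
Molecular formula: C8H17ClO.
DoU = (2C + 2 + N − H − X) / 2 = (2·8 + 2 + 0 − 17 − 1) / 2 = 0.

0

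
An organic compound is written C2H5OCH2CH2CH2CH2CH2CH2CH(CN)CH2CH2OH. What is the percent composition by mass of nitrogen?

Element totals:
  C: 12
  H: 23
  N: 1
  O: 2
Molecular formula: C12H23NO2.
Molar mass = 213.321 g/mol.
Mass from N: 1 × 14.007 = 14.007 g/mol.
%N = 14.007 / 213.321 × 100 = 6.57%.

6.57%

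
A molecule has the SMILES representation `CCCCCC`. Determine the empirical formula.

C3H7

Atom tally by fragment:
  CH3 → C:1 H:3
  CH2 → C:1 H:2
  CH2 → C:1 H:2
  CH2 → C:1 H:2
  CH2 → C:1 H:2
  CH3 → C:1 H:3
Element totals:
  C: 6
  H: 14
Molecular formula: C6H14.
gcd of subscripts = 2; dividing each by 2:
  C: 6/2 = 3
  H: 14/2 = 7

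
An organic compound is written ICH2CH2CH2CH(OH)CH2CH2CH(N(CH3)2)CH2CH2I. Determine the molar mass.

Atom tally by fragment:
  ICH2 → C:1 H:2 I:1
  CH2 → C:1 H:2
  CH2 → C:1 H:2
  CH(OH) → C:1 H:2 O:1
  CH2 → C:1 H:2
  CH2 → C:1 H:2
  CH(N(CH3)2) → C:3 H:7 N:1
  CH2 → C:1 H:2
  CH2I → C:1 H:2 I:1
Element totals:
  C: 11
  H: 23
  I: 2
  N: 1
  O: 1
Molecular formula: C11H23I2NO.
  M = 11(12.011) + 23(1.008) + 2(126.904) + 14.007 + 15.999
    = 132.121 + 23.184 + 253.808 + 14.007 + 15.999 = 439.119

439.12 g/mol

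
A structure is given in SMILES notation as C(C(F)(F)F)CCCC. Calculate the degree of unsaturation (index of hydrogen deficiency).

0

Atom tally by fragment:
  F3CCH2 → C:2 H:2 F:3
  CH2 → C:1 H:2
  CH2 → C:1 H:2
  CH2 → C:1 H:2
  CH3 → C:1 H:3
Element totals:
  C: 6
  H: 11
  F: 3
Molecular formula: C6H11F3.
DoU = (2C + 2 + N − H − X) / 2 = (2·6 + 2 + 0 − 11 − 3) / 2 = 0.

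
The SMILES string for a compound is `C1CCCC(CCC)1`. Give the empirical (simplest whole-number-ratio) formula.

CH2

Atom tally by fragment:
  cyclopentane ring core → C:5 H:10
  (− 1 ring H displaced by substituents)
  + CH2CH2CH3 → C:3 H:7
Element totals:
  C: 8
  H: 16
Molecular formula: C8H16.
gcd of subscripts = 8; dividing each by 8:
  C: 8/8 = 1
  H: 16/8 = 2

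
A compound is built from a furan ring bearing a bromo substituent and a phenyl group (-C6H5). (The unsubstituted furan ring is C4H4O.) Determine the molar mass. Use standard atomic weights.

223.07 g/mol

Atom tally by fragment:
  furan ring core → C:4 H:4 O:1
  (− 2 ring H displaced by substituents)
  + Br → Br:1
  + C6H5 → C:6 H:5
Element totals:
  C: 10
  H: 7
  Br: 1
  O: 1
Molecular formula: C10H7BrO.
  M = 10(12.011) + 7(1.008) + 79.904 + 15.999
    = 120.110 + 7.056 + 79.904 + 15.999 = 223.069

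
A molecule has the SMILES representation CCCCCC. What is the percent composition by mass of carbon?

Atom tally by fragment:
  CH3 → C:1 H:3
  CH2 → C:1 H:2
  CH2 → C:1 H:2
  CH2 → C:1 H:2
  CH2 → C:1 H:2
  CH3 → C:1 H:3
Element totals:
  C: 6
  H: 14
Molecular formula: C6H14.
Molar mass = 86.178 g/mol.
Mass from C: 6 × 12.011 = 72.066 g/mol.
%C = 72.066 / 86.178 × 100 = 83.62%.

83.62%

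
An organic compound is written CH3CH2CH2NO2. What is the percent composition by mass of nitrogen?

15.72%

Element totals:
  C: 3
  H: 7
  N: 1
  O: 2
Molecular formula: C3H7NO2.
Molar mass = 89.094 g/mol.
Mass from N: 1 × 14.007 = 14.007 g/mol.
%N = 14.007 / 89.094 × 100 = 15.72%.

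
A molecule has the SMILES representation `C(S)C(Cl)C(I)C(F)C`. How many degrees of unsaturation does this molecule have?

Atom tally by fragment:
  HSCH2 → C:1 H:3 S:1
  CH(Cl) → C:1 H:1 Cl:1
  CH(I) → C:1 H:1 I:1
  CH(F) → C:1 H:1 F:1
  CH3 → C:1 H:3
Element totals:
  C: 5
  H: 9
  Cl: 1
  F: 1
  I: 1
  S: 1
Molecular formula: C5H9ClFIS.
DoU = (2C + 2 + N − H − X) / 2 = (2·5 + 2 + 0 − 9 − 3) / 2 = 0.

0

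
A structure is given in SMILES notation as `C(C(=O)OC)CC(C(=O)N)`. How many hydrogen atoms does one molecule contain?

11

Atom tally by fragment:
  CH3OOCCH2 → C:3 H:5 O:2
  CH2 → C:1 H:2
  CH2CONH2 → C:2 H:4 O:1 N:1
Element totals:
  C: 6
  H: 11
  N: 1
  O: 3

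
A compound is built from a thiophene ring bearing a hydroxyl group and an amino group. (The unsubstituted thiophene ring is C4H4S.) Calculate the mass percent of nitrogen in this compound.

Atom tally by fragment:
  thiophene ring core → C:4 H:4 S:1
  (− 2 ring H displaced by substituents)
  + OH → O:1 H:1
  + NH2 → N:1 H:2
Element totals:
  C: 4
  H: 5
  N: 1
  O: 1
  S: 1
Molecular formula: C4H5NOS.
Molar mass = 115.150 g/mol.
Mass from N: 1 × 14.007 = 14.007 g/mol.
%N = 14.007 / 115.150 × 100 = 12.16%.

12.16%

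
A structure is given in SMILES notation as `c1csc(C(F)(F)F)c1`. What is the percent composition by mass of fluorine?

Atom tally by fragment:
  thiophene ring core → C:4 H:4 S:1
  (− 1 ring H displaced by substituents)
  + CF3 → C:1 F:3
Element totals:
  C: 5
  H: 3
  F: 3
  S: 1
Molecular formula: C5H3F3S.
Molar mass = 152.133 g/mol.
Mass from F: 3 × 18.998 = 56.994 g/mol.
%F = 56.994 / 152.133 × 100 = 37.46%.

37.46%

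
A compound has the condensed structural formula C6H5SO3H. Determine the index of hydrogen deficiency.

Atom tally by fragment:
  benzene ring core → C:6 H:6
  (− 1 ring H displaced by substituents)
  + SO3H → S:1 O:3 H:1
Element totals:
  C: 6
  H: 6
  O: 3
  S: 1
Molecular formula: C6H6O3S.
DoU = (2C + 2 + N − H − X) / 2 = (2·6 + 2 + 0 − 6 − 0) / 2 = 4.

4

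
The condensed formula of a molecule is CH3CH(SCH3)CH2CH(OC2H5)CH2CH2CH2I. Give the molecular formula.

Atom tally by fragment:
  CH3 → C:1 H:3
  CH(SCH3) → C:2 H:4 S:1
  CH2 → C:1 H:2
  CH(OC2H5) → C:3 H:6 O:1
  CH2 → C:1 H:2
  CH2 → C:1 H:2
  CH2I → C:1 H:2 I:1
Element totals:
  C: 10
  H: 21
  I: 1
  O: 1
  S: 1

C10H21IOS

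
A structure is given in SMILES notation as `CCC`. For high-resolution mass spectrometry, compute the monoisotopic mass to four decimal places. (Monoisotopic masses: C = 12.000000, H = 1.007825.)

44.0626

Atom tally by fragment:
  CH3 → C:1 H:3
  CH2 → C:1 H:2
  CH3 → C:1 H:3
Element totals:
  C: 3
  H: 8
Molecular formula: C3H8.
  M = 3(12.0) + 8(1.007825)
    = 36.000000 + 8.062600 = 44.062600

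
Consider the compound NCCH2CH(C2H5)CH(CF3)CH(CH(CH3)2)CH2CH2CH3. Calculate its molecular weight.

Element totals:
  C: 14
  H: 24
  F: 3
  N: 1
Molecular formula: C14H24F3N.
  M = 14(12.011) + 24(1.008) + 3(18.998) + 14.007
    = 168.154 + 24.192 + 56.994 + 14.007 = 263.347

263.35 g/mol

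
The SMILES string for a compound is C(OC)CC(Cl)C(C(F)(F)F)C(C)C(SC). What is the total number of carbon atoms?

10

Atom tally by fragment:
  CH3OCH2 → C:2 H:5 O:1
  CH2 → C:1 H:2
  CH(Cl) → C:1 H:1 Cl:1
  CH(CF3) → C:2 H:1 F:3
  CH(CH3) → C:2 H:4
  CH2SCH3 → C:2 H:5 S:1
Element totals:
  C: 10
  H: 18
  Cl: 1
  F: 3
  O: 1
  S: 1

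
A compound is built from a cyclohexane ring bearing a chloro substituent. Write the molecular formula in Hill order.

C6H11Cl

Atom tally by fragment:
  cyclohexane ring core → C:6 H:12
  (− 1 ring H displaced by substituents)
  + Cl → Cl:1
Element totals:
  C: 6
  H: 11
  Cl: 1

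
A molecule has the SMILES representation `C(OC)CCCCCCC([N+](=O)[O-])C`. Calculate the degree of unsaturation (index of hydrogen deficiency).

1

Atom tally by fragment:
  CH3OCH2 → C:2 H:5 O:1
  CH2 → C:1 H:2
  CH2 → C:1 H:2
  CH2 → C:1 H:2
  CH2 → C:1 H:2
  CH2 → C:1 H:2
  CH2 → C:1 H:2
  CH(NO2) → C:1 H:1 N:1 O:2
  CH3 → C:1 H:3
Element totals:
  C: 10
  H: 21
  N: 1
  O: 3
Molecular formula: C10H21NO3.
DoU = (2C + 2 + N − H − X) / 2 = (2·10 + 2 + 1 − 21 − 0) / 2 = 1.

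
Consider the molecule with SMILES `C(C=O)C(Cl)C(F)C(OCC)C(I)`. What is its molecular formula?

C8H13ClFIO2

Atom tally by fragment:
  OHCCH2 → C:2 H:3 O:1
  CH(Cl) → C:1 H:1 Cl:1
  CH(F) → C:1 H:1 F:1
  CH(OC2H5) → C:3 H:6 O:1
  CH2I → C:1 H:2 I:1
Element totals:
  C: 8
  H: 13
  Cl: 1
  F: 1
  I: 1
  O: 2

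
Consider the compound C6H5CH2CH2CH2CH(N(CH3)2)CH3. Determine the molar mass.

Atom tally by fragment:
  C6H5CH2 → C:7 H:7
  CH2 → C:1 H:2
  CH2 → C:1 H:2
  CH(N(CH3)2) → C:3 H:7 N:1
  CH3 → C:1 H:3
Element totals:
  C: 13
  H: 21
  N: 1
Molecular formula: C13H21N.
  M = 13(12.011) + 21(1.008) + 14.007
    = 156.143 + 21.168 + 14.007 = 191.318

191.32 g/mol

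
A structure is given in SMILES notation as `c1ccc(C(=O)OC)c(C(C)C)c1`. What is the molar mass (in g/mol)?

178.23 g/mol

Atom tally by fragment:
  benzene ring core → C:6 H:6
  (− 2 ring H displaced by substituents)
  + COOCH3 → C:2 H:3 O:2
  + CH(CH3)2 → C:3 H:7
Element totals:
  C: 11
  H: 14
  O: 2
Molecular formula: C11H14O2.
  M = 11(12.011) + 14(1.008) + 2(15.999)
    = 132.121 + 14.112 + 31.998 = 178.231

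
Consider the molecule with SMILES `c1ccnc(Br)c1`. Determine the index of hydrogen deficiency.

4

Atom tally by fragment:
  pyridine ring core → C:5 H:5 N:1
  (− 1 ring H displaced by substituents)
  + Br → Br:1
Element totals:
  C: 5
  H: 4
  Br: 1
  N: 1
Molecular formula: C5H4BrN.
DoU = (2C + 2 + N − H − X) / 2 = (2·5 + 2 + 1 − 4 − 1) / 2 = 4.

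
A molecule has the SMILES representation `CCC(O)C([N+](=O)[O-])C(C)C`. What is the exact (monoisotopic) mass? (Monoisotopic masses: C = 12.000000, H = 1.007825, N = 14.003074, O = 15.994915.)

161.1052

Atom tally by fragment:
  CH3 → C:1 H:3
  CH2 → C:1 H:2
  CH(OH) → C:1 H:2 O:1
  CH(NO2) → C:1 H:1 N:1 O:2
  CH(CH3) → C:2 H:4
  CH3 → C:1 H:3
Element totals:
  C: 7
  H: 15
  N: 1
  O: 3
Molecular formula: C7H15NO3.
  M = 7(12.0) + 15(1.007825) + 14.003074 + 3(15.994915)
    = 84.000000 + 15.117375 + 14.003074 + 47.984745 = 161.105194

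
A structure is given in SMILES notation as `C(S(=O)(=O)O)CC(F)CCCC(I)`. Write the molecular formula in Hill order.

Atom tally by fragment:
  HO3SCH2 → C:1 H:3 S:1 O:3
  CH2 → C:1 H:2
  CH(F) → C:1 H:1 F:1
  CH2 → C:1 H:2
  CH2 → C:1 H:2
  CH2 → C:1 H:2
  CH2I → C:1 H:2 I:1
Element totals:
  C: 7
  H: 14
  F: 1
  I: 1
  O: 3
  S: 1

C7H14FIO3S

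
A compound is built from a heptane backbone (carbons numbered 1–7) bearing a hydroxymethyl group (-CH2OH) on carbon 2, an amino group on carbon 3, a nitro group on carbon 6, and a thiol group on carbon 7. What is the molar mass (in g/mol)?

Atom tally by fragment:
  CH3 → C:1 H:3
  CH(CH2OH) → C:2 H:4 O:1
  CH(NH2) → C:1 H:3 N:1
  CH2 → C:1 H:2
  CH2 → C:1 H:2
  CH(NO2) → C:1 H:1 N:1 O:2
  CH2SH → C:1 H:3 S:1
Element totals:
  C: 8
  H: 18
  N: 2
  O: 3
  S: 1
Molecular formula: C8H18N2O3S.
  M = 8(12.011) + 18(1.008) + 2(14.007) + 3(15.999) + 32.06
    = 96.088 + 18.144 + 28.014 + 47.997 + 32.060 = 222.303

222.30 g/mol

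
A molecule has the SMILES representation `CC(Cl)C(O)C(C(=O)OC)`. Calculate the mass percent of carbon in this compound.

43.26%

Atom tally by fragment:
  CH3 → C:1 H:3
  CH(Cl) → C:1 H:1 Cl:1
  CH(OH) → C:1 H:2 O:1
  CH2COOCH3 → C:3 H:5 O:2
Element totals:
  C: 6
  H: 11
  Cl: 1
  O: 3
Molecular formula: C6H11ClO3.
Molar mass = 166.601 g/mol.
Mass from C: 6 × 12.011 = 72.066 g/mol.
%C = 72.066 / 166.601 × 100 = 43.26%.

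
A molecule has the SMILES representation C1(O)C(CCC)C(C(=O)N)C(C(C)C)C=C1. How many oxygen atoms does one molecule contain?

Atom tally by fragment:
  cyclohexene ring core → C:6 H:10
  (− 4 ring H displaced by substituents)
  + OH → O:1 H:1
  + CH2CH2CH3 → C:3 H:7
  + CONH2 → C:1 H:2 O:1 N:1
  + CH(CH3)2 → C:3 H:7
Element totals:
  C: 13
  H: 23
  N: 1
  O: 2

2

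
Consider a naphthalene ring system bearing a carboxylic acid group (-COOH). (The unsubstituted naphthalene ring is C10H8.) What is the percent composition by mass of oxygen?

Atom tally by fragment:
  naphthalene ring system core → C:10 H:8
  (− 1 ring H displaced by substituents)
  + COOH → C:1 H:1 O:2
Element totals:
  C: 11
  H: 8
  O: 2
Molecular formula: C11H8O2.
Molar mass = 172.183 g/mol.
Mass from O: 2 × 15.999 = 31.998 g/mol.
%O = 31.998 / 172.183 × 100 = 18.58%.

18.58%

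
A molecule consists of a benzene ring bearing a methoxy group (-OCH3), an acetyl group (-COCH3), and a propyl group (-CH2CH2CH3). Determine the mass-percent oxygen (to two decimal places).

16.64%

Atom tally by fragment:
  benzene ring core → C:6 H:6
  (− 3 ring H displaced by substituents)
  + OCH3 → C:1 H:3 O:1
  + COCH3 → C:2 H:3 O:1
  + CH2CH2CH3 → C:3 H:7
Element totals:
  C: 12
  H: 16
  O: 2
Molecular formula: C12H16O2.
Molar mass = 192.258 g/mol.
Mass from O: 2 × 15.999 = 31.998 g/mol.
%O = 31.998 / 192.258 × 100 = 16.64%.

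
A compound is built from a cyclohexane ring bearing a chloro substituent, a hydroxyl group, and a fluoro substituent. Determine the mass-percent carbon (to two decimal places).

Atom tally by fragment:
  cyclohexane ring core → C:6 H:12
  (− 3 ring H displaced by substituents)
  + Cl → Cl:1
  + OH → O:1 H:1
  + F → F:1
Element totals:
  C: 6
  H: 10
  Cl: 1
  F: 1
  O: 1
Molecular formula: C6H10ClFO.
Molar mass = 152.593 g/mol.
Mass from C: 6 × 12.011 = 72.066 g/mol.
%C = 72.066 / 152.593 × 100 = 47.23%.

47.23%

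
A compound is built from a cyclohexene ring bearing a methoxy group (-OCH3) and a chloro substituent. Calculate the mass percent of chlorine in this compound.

Atom tally by fragment:
  cyclohexene ring core → C:6 H:10
  (− 2 ring H displaced by substituents)
  + OCH3 → C:1 H:3 O:1
  + Cl → Cl:1
Element totals:
  C: 7
  H: 11
  Cl: 1
  O: 1
Molecular formula: C7H11ClO.
Molar mass = 146.614 g/mol.
Mass from Cl: 1 × 35.45 = 35.450 g/mol.
%Cl = 35.450 / 146.614 × 100 = 24.18%.

24.18%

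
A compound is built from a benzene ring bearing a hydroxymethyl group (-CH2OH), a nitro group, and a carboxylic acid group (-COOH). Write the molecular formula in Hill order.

C8H7NO5

Atom tally by fragment:
  benzene ring core → C:6 H:6
  (− 3 ring H displaced by substituents)
  + CH2OH → C:1 H:3 O:1
  + NO2 → N:1 O:2
  + COOH → C:1 H:1 O:2
Element totals:
  C: 8
  H: 7
  N: 1
  O: 5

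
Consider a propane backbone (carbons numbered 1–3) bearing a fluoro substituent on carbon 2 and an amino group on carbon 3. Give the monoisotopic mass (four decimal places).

77.0641

Atom tally by fragment:
  CH3 → C:1 H:3
  CH(F) → C:1 H:1 F:1
  CH2NH2 → C:1 H:4 N:1
Element totals:
  C: 3
  H: 8
  F: 1
  N: 1
Molecular formula: C3H8FN.
  M = 3(12.0) + 8(1.007825) + 18.998403 + 14.003074
    = 36.000000 + 8.062600 + 18.998403 + 14.003074 = 77.064077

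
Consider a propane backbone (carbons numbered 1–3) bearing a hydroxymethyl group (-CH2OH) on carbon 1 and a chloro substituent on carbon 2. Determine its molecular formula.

Atom tally by fragment:
  HOCH2CH2 → C:2 H:5 O:1
  CH(Cl) → C:1 H:1 Cl:1
  CH3 → C:1 H:3
Element totals:
  C: 4
  H: 9
  Cl: 1
  O: 1

C4H9ClO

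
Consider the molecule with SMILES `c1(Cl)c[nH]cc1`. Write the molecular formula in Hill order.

C4H4ClN

Atom tally by fragment:
  pyrrole ring core → C:4 H:5 N:1
  (− 1 ring H displaced by substituents)
  + Cl → Cl:1
Element totals:
  C: 4
  H: 4
  Cl: 1
  N: 1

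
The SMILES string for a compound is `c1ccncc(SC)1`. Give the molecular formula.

Atom tally by fragment:
  pyridine ring core → C:5 H:5 N:1
  (− 1 ring H displaced by substituents)
  + SCH3 → C:1 H:3 S:1
Element totals:
  C: 6
  H: 7
  N: 1
  S: 1

C6H7NS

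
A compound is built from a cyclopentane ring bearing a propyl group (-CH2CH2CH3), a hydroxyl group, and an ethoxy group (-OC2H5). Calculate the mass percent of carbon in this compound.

Atom tally by fragment:
  cyclopentane ring core → C:5 H:10
  (− 3 ring H displaced by substituents)
  + CH2CH2CH3 → C:3 H:7
  + OH → O:1 H:1
  + OC2H5 → C:2 H:5 O:1
Element totals:
  C: 10
  H: 20
  O: 2
Molecular formula: C10H20O2.
Molar mass = 172.268 g/mol.
Mass from C: 10 × 12.011 = 120.110 g/mol.
%C = 120.110 / 172.268 × 100 = 69.72%.

69.72%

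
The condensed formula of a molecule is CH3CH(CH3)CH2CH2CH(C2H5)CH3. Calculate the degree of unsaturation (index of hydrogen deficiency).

Element totals:
  C: 9
  H: 20
Molecular formula: C9H20.
DoU = (2C + 2 + N − H − X) / 2 = (2·9 + 2 + 0 − 20 − 0) / 2 = 0.

0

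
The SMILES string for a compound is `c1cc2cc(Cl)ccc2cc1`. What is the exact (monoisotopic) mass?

162.0236

Atom tally by fragment:
  naphthalene ring system core → C:10 H:8
  (− 1 ring H displaced by substituents)
  + Cl → Cl:1
Element totals:
  C: 10
  H: 7
  Cl: 1
Molecular formula: C10H7Cl.
  M = 10(12.0) + 7(1.007825) + 34.968853
    = 120.000000 + 7.054775 + 34.968853 = 162.023628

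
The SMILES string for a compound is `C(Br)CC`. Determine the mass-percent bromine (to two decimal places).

64.97%

Atom tally by fragment:
  BrCH2 → C:1 H:2 Br:1
  CH2 → C:1 H:2
  CH3 → C:1 H:3
Element totals:
  C: 3
  H: 7
  Br: 1
Molecular formula: C3H7Br.
Molar mass = 122.993 g/mol.
Mass from Br: 1 × 79.904 = 79.904 g/mol.
%Br = 79.904 / 122.993 × 100 = 64.97%.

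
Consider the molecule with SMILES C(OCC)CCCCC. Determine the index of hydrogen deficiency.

0

Atom tally by fragment:
  C2H5OCH2 → C:3 H:7 O:1
  CH2 → C:1 H:2
  CH2 → C:1 H:2
  CH2 → C:1 H:2
  CH2 → C:1 H:2
  CH3 → C:1 H:3
Element totals:
  C: 8
  H: 18
  O: 1
Molecular formula: C8H18O.
DoU = (2C + 2 + N − H − X) / 2 = (2·8 + 2 + 0 − 18 − 0) / 2 = 0.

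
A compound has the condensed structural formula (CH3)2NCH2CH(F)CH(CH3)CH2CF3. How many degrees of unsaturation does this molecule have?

0

Element totals:
  C: 8
  H: 15
  F: 4
  N: 1
Molecular formula: C8H15F4N.
DoU = (2C + 2 + N − H − X) / 2 = (2·8 + 2 + 1 − 15 − 4) / 2 = 0.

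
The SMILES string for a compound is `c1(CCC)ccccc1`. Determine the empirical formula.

Atom tally by fragment:
  benzene ring core → C:6 H:6
  (− 1 ring H displaced by substituents)
  + CH2CH2CH3 → C:3 H:7
Element totals:
  C: 9
  H: 12
Molecular formula: C9H12.
gcd of subscripts = 3; dividing each by 3:
  C: 9/3 = 3
  H: 12/3 = 4

C3H4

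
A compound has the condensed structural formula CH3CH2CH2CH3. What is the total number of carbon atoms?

Atom tally by fragment:
  CH3 → C:1 H:3
  CH2 → C:1 H:2
  CH2 → C:1 H:2
  CH3 → C:1 H:3
Element totals:
  C: 4
  H: 10

4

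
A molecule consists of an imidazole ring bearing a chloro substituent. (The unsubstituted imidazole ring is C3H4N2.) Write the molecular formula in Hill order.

C3H3ClN2

Atom tally by fragment:
  imidazole ring core → C:3 H:4 N:2
  (− 1 ring H displaced by substituents)
  + Cl → Cl:1
Element totals:
  C: 3
  H: 3
  Cl: 1
  N: 2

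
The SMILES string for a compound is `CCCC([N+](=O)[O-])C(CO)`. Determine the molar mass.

147.17 g/mol

Atom tally by fragment:
  CH3 → C:1 H:3
  CH2 → C:1 H:2
  CH2 → C:1 H:2
  CH(NO2) → C:1 H:1 N:1 O:2
  CH2CH2OH → C:2 H:5 O:1
Element totals:
  C: 6
  H: 13
  N: 1
  O: 3
Molecular formula: C6H13NO3.
  M = 6(12.011) + 13(1.008) + 14.007 + 3(15.999)
    = 72.066 + 13.104 + 14.007 + 47.997 = 147.174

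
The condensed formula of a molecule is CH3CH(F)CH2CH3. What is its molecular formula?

Element totals:
  C: 4
  H: 9
  F: 1

C4H9F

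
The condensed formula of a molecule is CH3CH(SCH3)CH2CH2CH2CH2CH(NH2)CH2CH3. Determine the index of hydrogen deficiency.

0

Atom tally by fragment:
  CH3 → C:1 H:3
  CH(SCH3) → C:2 H:4 S:1
  CH2 → C:1 H:2
  CH2 → C:1 H:2
  CH2 → C:1 H:2
  CH2 → C:1 H:2
  CH(NH2) → C:1 H:3 N:1
  CH2 → C:1 H:2
  CH3 → C:1 H:3
Element totals:
  C: 10
  H: 23
  N: 1
  S: 1
Molecular formula: C10H23NS.
DoU = (2C + 2 + N − H − X) / 2 = (2·10 + 2 + 1 − 23 − 0) / 2 = 0.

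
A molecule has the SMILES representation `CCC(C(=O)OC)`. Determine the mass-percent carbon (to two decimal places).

Atom tally by fragment:
  CH3 → C:1 H:3
  CH2 → C:1 H:2
  CH2COOCH3 → C:3 H:5 O:2
Element totals:
  C: 5
  H: 10
  O: 2
Molecular formula: C5H10O2.
Molar mass = 102.133 g/mol.
Mass from C: 5 × 12.011 = 60.055 g/mol.
%C = 60.055 / 102.133 × 100 = 58.80%.

58.80%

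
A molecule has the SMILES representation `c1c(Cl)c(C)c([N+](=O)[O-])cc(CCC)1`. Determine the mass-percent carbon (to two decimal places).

56.22%

Atom tally by fragment:
  benzene ring core → C:6 H:6
  (− 4 ring H displaced by substituents)
  + Cl → Cl:1
  + CH3 → C:1 H:3
  + NO2 → N:1 O:2
  + CH2CH2CH3 → C:3 H:7
Element totals:
  C: 10
  H: 12
  Cl: 1
  N: 1
  O: 2
Molecular formula: C10H12ClNO2.
Molar mass = 213.661 g/mol.
Mass from C: 10 × 12.011 = 120.110 g/mol.
%C = 120.110 / 213.661 × 100 = 56.22%.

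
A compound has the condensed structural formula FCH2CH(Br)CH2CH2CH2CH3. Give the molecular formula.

C6H12BrF

Atom tally by fragment:
  FCH2 → C:1 H:2 F:1
  CH(Br) → C:1 H:1 Br:1
  CH2 → C:1 H:2
  CH2 → C:1 H:2
  CH2 → C:1 H:2
  CH3 → C:1 H:3
Element totals:
  C: 6
  H: 12
  Br: 1
  F: 1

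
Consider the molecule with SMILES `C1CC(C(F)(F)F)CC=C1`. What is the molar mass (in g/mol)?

Atom tally by fragment:
  cyclohexene ring core → C:6 H:10
  (− 1 ring H displaced by substituents)
  + CF3 → C:1 F:3
Element totals:
  C: 7
  H: 9
  F: 3
Molecular formula: C7H9F3.
  M = 7(12.011) + 9(1.008) + 3(18.998)
    = 84.077 + 9.072 + 56.994 = 150.143

150.14 g/mol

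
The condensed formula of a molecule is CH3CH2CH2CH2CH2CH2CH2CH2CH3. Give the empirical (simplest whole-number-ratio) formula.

C9H20

Element totals:
  C: 9
  H: 20
Molecular formula: C9H20.
gcd of subscripts (9, 20) = 1, so the empirical formula equals the molecular formula.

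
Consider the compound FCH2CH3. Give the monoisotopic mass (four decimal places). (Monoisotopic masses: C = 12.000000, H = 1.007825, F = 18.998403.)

48.0375

Atom tally by fragment:
  FCH2 → C:1 H:2 F:1
  CH3 → C:1 H:3
Element totals:
  C: 2
  H: 5
  F: 1
Molecular formula: C2H5F.
  M = 2(12.0) + 5(1.007825) + 18.998403
    = 24.000000 + 5.039125 + 18.998403 = 48.037528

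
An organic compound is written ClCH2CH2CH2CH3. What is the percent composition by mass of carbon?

Atom tally by fragment:
  ClCH2 → C:1 H:2 Cl:1
  CH2 → C:1 H:2
  CH2 → C:1 H:2
  CH3 → C:1 H:3
Element totals:
  C: 4
  H: 9
  Cl: 1
Molecular formula: C4H9Cl.
Molar mass = 92.566 g/mol.
Mass from C: 4 × 12.011 = 48.044 g/mol.
%C = 48.044 / 92.566 × 100 = 51.90%.

51.90%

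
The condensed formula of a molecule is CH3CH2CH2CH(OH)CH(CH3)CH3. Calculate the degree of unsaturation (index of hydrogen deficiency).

0

Atom tally by fragment:
  CH3 → C:1 H:3
  CH2 → C:1 H:2
  CH2 → C:1 H:2
  CH(OH) → C:1 H:2 O:1
  CH(CH3) → C:2 H:4
  CH3 → C:1 H:3
Element totals:
  C: 7
  H: 16
  O: 1
Molecular formula: C7H16O.
DoU = (2C + 2 + N − H − X) / 2 = (2·7 + 2 + 0 − 16 − 0) / 2 = 0.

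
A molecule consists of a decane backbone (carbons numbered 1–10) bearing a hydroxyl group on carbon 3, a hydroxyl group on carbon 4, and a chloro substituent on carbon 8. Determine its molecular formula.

C10H21ClO2

Atom tally by fragment:
  CH3 → C:1 H:3
  CH2 → C:1 H:2
  CH(OH) → C:1 H:2 O:1
  CH(OH) → C:1 H:2 O:1
  CH2 → C:1 H:2
  CH2 → C:1 H:2
  CH2 → C:1 H:2
  CH(Cl) → C:1 H:1 Cl:1
  CH2 → C:1 H:2
  CH3 → C:1 H:3
Element totals:
  C: 10
  H: 21
  Cl: 1
  O: 2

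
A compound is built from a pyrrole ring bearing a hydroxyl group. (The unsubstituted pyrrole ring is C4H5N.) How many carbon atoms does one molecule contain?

Atom tally by fragment:
  pyrrole ring core → C:4 H:5 N:1
  (− 1 ring H displaced by substituents)
  + OH → O:1 H:1
Element totals:
  C: 4
  H: 5
  N: 1
  O: 1

4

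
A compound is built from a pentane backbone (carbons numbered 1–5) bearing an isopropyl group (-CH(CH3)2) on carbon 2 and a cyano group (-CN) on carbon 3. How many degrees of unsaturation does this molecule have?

Atom tally by fragment:
  CH3 → C:1 H:3
  CH(CH(CH3)2) → C:4 H:8
  CH(CN) → C:2 H:1 N:1
  CH2 → C:1 H:2
  CH3 → C:1 H:3
Element totals:
  C: 9
  H: 17
  N: 1
Molecular formula: C9H17N.
DoU = (2C + 2 + N − H − X) / 2 = (2·9 + 2 + 1 − 17 − 0) / 2 = 2.

2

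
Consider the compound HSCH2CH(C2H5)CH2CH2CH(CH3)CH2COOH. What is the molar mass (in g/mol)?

204.33 g/mol

Atom tally by fragment:
  HSCH2 → C:1 H:3 S:1
  CH(C2H5) → C:3 H:6
  CH2 → C:1 H:2
  CH2 → C:1 H:2
  CH(CH3) → C:2 H:4
  CH2COOH → C:2 H:3 O:2
Element totals:
  C: 10
  H: 20
  O: 2
  S: 1
Molecular formula: C10H20O2S.
  M = 10(12.011) + 20(1.008) + 2(15.999) + 32.06
    = 120.110 + 20.160 + 31.998 + 32.060 = 204.328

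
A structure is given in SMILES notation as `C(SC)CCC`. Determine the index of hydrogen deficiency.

Atom tally by fragment:
  CH3SCH2 → C:2 H:5 S:1
  CH2 → C:1 H:2
  CH2 → C:1 H:2
  CH3 → C:1 H:3
Element totals:
  C: 5
  H: 12
  S: 1
Molecular formula: C5H12S.
DoU = (2C + 2 + N − H − X) / 2 = (2·5 + 2 + 0 − 12 − 0) / 2 = 0.

0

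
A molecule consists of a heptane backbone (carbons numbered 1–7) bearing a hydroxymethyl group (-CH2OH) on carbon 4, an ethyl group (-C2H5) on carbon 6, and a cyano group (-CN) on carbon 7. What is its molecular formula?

C11H21NO

Atom tally by fragment:
  CH3 → C:1 H:3
  CH2 → C:1 H:2
  CH2 → C:1 H:2
  CH(CH2OH) → C:2 H:4 O:1
  CH2 → C:1 H:2
  CH(C2H5) → C:3 H:6
  CH2CN → C:2 H:2 N:1
Element totals:
  C: 11
  H: 21
  N: 1
  O: 1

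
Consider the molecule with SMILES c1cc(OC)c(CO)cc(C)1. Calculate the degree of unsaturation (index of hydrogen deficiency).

4

Atom tally by fragment:
  benzene ring core → C:6 H:6
  (− 3 ring H displaced by substituents)
  + OCH3 → C:1 H:3 O:1
  + CH2OH → C:1 H:3 O:1
  + CH3 → C:1 H:3
Element totals:
  C: 9
  H: 12
  O: 2
Molecular formula: C9H12O2.
DoU = (2C + 2 + N − H − X) / 2 = (2·9 + 2 + 0 − 12 − 0) / 2 = 4.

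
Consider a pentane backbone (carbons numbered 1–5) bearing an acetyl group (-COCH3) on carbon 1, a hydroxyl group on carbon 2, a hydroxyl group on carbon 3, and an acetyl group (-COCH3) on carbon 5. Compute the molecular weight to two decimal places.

188.22 g/mol

Atom tally by fragment:
  CH3COCH2 → C:3 H:5 O:1
  CH(OH) → C:1 H:2 O:1
  CH(OH) → C:1 H:2 O:1
  CH2 → C:1 H:2
  CH2COCH3 → C:3 H:5 O:1
Element totals:
  C: 9
  H: 16
  O: 4
Molecular formula: C9H16O4.
  M = 9(12.011) + 16(1.008) + 4(15.999)
    = 108.099 + 16.128 + 63.996 = 188.223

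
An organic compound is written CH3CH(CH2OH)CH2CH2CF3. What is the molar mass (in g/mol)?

Atom tally by fragment:
  CH3 → C:1 H:3
  CH(CH2OH) → C:2 H:4 O:1
  CH2 → C:1 H:2
  CH2CF3 → C:2 H:2 F:3
Element totals:
  C: 6
  H: 11
  F: 3
  O: 1
Molecular formula: C6H11F3O.
  M = 6(12.011) + 11(1.008) + 3(18.998) + 15.999
    = 72.066 + 11.088 + 56.994 + 15.999 = 156.147

156.15 g/mol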